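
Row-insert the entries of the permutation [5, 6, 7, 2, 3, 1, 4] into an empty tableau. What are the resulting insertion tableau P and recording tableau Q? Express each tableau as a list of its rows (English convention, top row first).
P = [[1, 3, 4], [2, 6, 7], [5]], Q = [[1, 2, 3], [4, 5, 7], [6]]

Insert each entry of the permutation into P by Schensted row insertion, recording in Q the position of each new cell.

Insert 5: appended to row 1. P = [[5]], Q = [[1]].
Insert 6: appended to row 1. P = [[5, 6]], Q = [[1, 2]].
Insert 7: appended to row 1. P = [[5, 6, 7]], Q = [[1, 2, 3]].
Insert 2: 2 bumps 5 from row 1; 5 starts row 2. P = [[2, 6, 7], [5]], Q = [[1, 2, 3], [4]].
Insert 3: 3 bumps 6 from row 1; 6 appends to row 2. P = [[2, 3, 7], [5, 6]], Q = [[1, 2, 3], [4, 5]].
Insert 1: 1 bumps 2 from row 1; 2 bumps 5 from row 2; 5 starts row 3. P = [[1, 3, 7], [2, 6], [5]], Q = [[1, 2, 3], [4, 5], [6]].
Insert 4: 4 bumps 7 from row 1; 7 appends to row 2. P = [[1, 3, 4], [2, 6, 7], [5]], Q = [[1, 2, 3], [4, 5, 7], [6]].

So P = [[1, 3, 4], [2, 6, 7], [5]], Q = [[1, 2, 3], [4, 5, 7], [6]].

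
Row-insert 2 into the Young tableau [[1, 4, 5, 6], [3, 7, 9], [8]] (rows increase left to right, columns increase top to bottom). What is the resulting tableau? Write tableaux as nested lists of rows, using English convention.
[[1, 2, 5, 6], [3, 4, 9], [7], [8]]

In row 1, 2 replaces 4 (the leftmost entry greater than 2); 4 is bumped to row 2. In row 2, 4 replaces 7 (the leftmost entry greater than 4); 7 is bumped to row 3. In row 3, 7 replaces 8 (the leftmost entry greater than 7); 8 is bumped to row 4. 8 starts a new row 4. The new tableau is [[1, 2, 5, 6], [3, 4, 9], [7], [8]].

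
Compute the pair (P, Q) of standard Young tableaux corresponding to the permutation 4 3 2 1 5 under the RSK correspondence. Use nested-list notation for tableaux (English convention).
P = [[1, 5], [2], [3], [4]], Q = [[1, 5], [2], [3], [4]]

Insert each entry of the permutation into P by Schensted row insertion, recording in Q the position of each new cell.

Insert 4: appended to row 1. P = [[4]], Q = [[1]].
Insert 3: 3 bumps 4 from row 1; 4 starts row 2. P = [[3], [4]], Q = [[1], [2]].
Insert 2: 2 bumps 3 from row 1; 3 bumps 4 from row 2; 4 starts row 3. P = [[2], [3], [4]], Q = [[1], [2], [3]].
Insert 1: 1 bumps 2 from row 1; 2 bumps 3 from row 2; 3 bumps 4 from row 3; 4 starts row 4. P = [[1], [2], [3], [4]], Q = [[1], [2], [3], [4]].
Insert 5: appended to row 1. P = [[1, 5], [2], [3], [4]], Q = [[1, 5], [2], [3], [4]].

So P = [[1, 5], [2], [3], [4]], Q = [[1, 5], [2], [3], [4]].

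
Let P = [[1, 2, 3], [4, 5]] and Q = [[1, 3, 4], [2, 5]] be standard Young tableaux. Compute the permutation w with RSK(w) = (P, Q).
Reverse RSK: for i = n, n-1, ..., 1, locate i in Q, remove the corresponding corner cell from P, and reverse-bump its entry up through P; the value ejected from row 1 is w(i).

So w = 4 1 2 5 3.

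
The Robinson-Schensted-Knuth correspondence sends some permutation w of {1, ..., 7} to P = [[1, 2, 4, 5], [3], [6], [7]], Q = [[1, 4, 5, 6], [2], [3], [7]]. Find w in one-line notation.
Reverse the RSK construction: for i from n down to 1, find the cell of Q containing i, remove the entry at that cell from P, and reverse-bump it up through P; the value ejected from row 1 is w(i).

Step i=7: Q has 7 at row 4, column 1; remove 7 from row 4 of P and reverse-bump: 7 enters row 3 and ejects 6; 6 enters row 2 and ejects 3; 3 enters row 1 and ejects 2. So w(7) = 2. P is now [[1, 3, 4, 5], [6], [7]].
Step i=6: Q has 6 at row 1, column 4; remove that cell from P, ejecting 5. So w(6) = 5. P is now [[1, 3, 4], [6], [7]].
Step i=5: Q has 5 at row 1, column 3; remove that cell from P, ejecting 4. So w(5) = 4. P is now [[1, 3], [6], [7]].
Step i=4: Q has 4 at row 1, column 2; remove that cell from P, ejecting 3. So w(4) = 3. P is now [[1], [6], [7]].
Step i=3: Q has 3 at row 3, column 1; remove 7 from row 3 of P and reverse-bump: 7 enters row 2 and ejects 6; 6 enters row 1 and ejects 1. So w(3) = 1. P is now [[6], [7]].
Step i=2: Q has 2 at row 2, column 1; remove 7 from row 2 of P and reverse-bump: 7 enters row 1 and ejects 6. So w(2) = 6. P is now [[7]].
Step i=1: Q has 1 at row 1, column 1; remove that cell from P, ejecting 7. So w(1) = 7. P is now [].

So w = 7 6 1 3 4 5 2.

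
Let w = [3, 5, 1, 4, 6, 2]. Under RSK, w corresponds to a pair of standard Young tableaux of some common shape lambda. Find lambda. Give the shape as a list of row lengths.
Row-insert each entry into an empty tableau.

After inserting 3: P = [[3]].
After inserting 5: P = [[3, 5]].
After inserting 1: P = [[1, 5], [3]].
After inserting 4: P = [[1, 4], [3, 5]].
After inserting 6: P = [[1, 4, 6], [3, 5]].
After inserting 2: P = [[1, 2, 6], [3, 4], [5]].

The final insertion tableau P = [[1, 2, 6], [3, 4], [5]] has shape [3, 2, 1].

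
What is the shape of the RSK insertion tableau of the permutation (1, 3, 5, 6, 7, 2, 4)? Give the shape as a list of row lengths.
Row-insert each entry into an empty tableau.

After inserting 1: P = [[1]].
After inserting 3: P = [[1, 3]].
After inserting 5: P = [[1, 3, 5]].
After inserting 6: P = [[1, 3, 5, 6]].
After inserting 7: P = [[1, 3, 5, 6, 7]].
After inserting 2: P = [[1, 2, 5, 6, 7], [3]].
After inserting 4: P = [[1, 2, 4, 6, 7], [3, 5]].

The final insertion tableau P = [[1, 2, 4, 6, 7], [3, 5]] has shape [5, 2].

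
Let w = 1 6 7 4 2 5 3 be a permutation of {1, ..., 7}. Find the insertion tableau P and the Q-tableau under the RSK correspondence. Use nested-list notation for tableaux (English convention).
P = [[1, 2, 3], [4, 5], [6, 7]], Q = [[1, 2, 3], [4, 6], [5, 7]]

Insert each entry of the permutation into P by Schensted row insertion, recording in Q the position of each new cell.

After inserting 1: P = [[1]].
After inserting 6: P = [[1, 6]].
After inserting 7: P = [[1, 6, 7]].
After inserting 4: P = [[1, 4, 7], [6]].
After inserting 2: P = [[1, 2, 7], [4], [6]].
After inserting 5: P = [[1, 2, 5], [4, 7], [6]].
After inserting 3: P = [[1, 2, 3], [4, 5], [6, 7]].

So P = [[1, 2, 3], [4, 5], [6, 7]], Q = [[1, 2, 3], [4, 6], [5, 7]].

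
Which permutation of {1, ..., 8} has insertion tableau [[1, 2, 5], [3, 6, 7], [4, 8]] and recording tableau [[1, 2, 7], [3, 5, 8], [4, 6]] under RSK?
4 8 3 1 6 2 7 5

Reverse the RSK construction: for i from n down to 1, find the cell of Q containing i, remove the entry at that cell from P, and reverse-bump it up through P; the value ejected from row 1 is w(i).

Step i=8: Q has 8 at row 2, column 3; remove 7 from row 2 of P and reverse-bump: 7 enters row 1 and ejects 5. So w(8) = 5. P is now [[1, 2, 7], [3, 6], [4, 8]].
Step i=7: Q has 7 at row 1, column 3; remove that cell from P, ejecting 7. So w(7) = 7. P is now [[1, 2], [3, 6], [4, 8]].
Step i=6: Q has 6 at row 3, column 2; remove 8 from row 3 of P and reverse-bump: 8 enters row 2 and ejects 6; 6 enters row 1 and ejects 2. So w(6) = 2. P is now [[1, 6], [3, 8], [4]].
Step i=5: Q has 5 at row 2, column 2; remove 8 from row 2 of P and reverse-bump: 8 enters row 1 and ejects 6. So w(5) = 6. P is now [[1, 8], [3], [4]].
Step i=4: Q has 4 at row 3, column 1; remove 4 from row 3 of P and reverse-bump: 4 enters row 2 and ejects 3; 3 enters row 1 and ejects 1. So w(4) = 1. P is now [[3, 8], [4]].
Step i=3: Q has 3 at row 2, column 1; remove 4 from row 2 of P and reverse-bump: 4 enters row 1 and ejects 3. So w(3) = 3. P is now [[4, 8]].
Step i=2: Q has 2 at row 1, column 2; remove that cell from P, ejecting 8. So w(2) = 8. P is now [[4]].
Step i=1: Q has 1 at row 1, column 1; remove that cell from P, ejecting 4. So w(1) = 4. P is now [].

So w = 4 8 3 1 6 2 7 5.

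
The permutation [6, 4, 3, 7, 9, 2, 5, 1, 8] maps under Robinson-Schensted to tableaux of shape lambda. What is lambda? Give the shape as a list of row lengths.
[3, 3, 1, 1, 1]

Row-insert each entry into an empty tableau.

After inserting 6: P = [[6]].
After inserting 4: P = [[4], [6]].
After inserting 3: P = [[3], [4], [6]].
After inserting 7: P = [[3, 7], [4], [6]].
After inserting 9: P = [[3, 7, 9], [4], [6]].
After inserting 2: P = [[2, 7, 9], [3], [4], [6]].
After inserting 5: P = [[2, 5, 9], [3, 7], [4], [6]].
After inserting 1: P = [[1, 5, 9], [2, 7], [3], [4], [6]].
After inserting 8: P = [[1, 5, 8], [2, 7, 9], [3], [4], [6]].

The final insertion tableau P = [[1, 5, 8], [2, 7, 9], [3], [4], [6]] has shape [3, 3, 1, 1, 1].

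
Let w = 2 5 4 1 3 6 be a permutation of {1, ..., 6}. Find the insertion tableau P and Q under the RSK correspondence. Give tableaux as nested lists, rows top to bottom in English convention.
Insert each entry of the permutation into P by Schensted row insertion, recording in Q the position of each new cell.

After inserting 2: P = [[2]].
After inserting 5: P = [[2, 5]].
After inserting 4: P = [[2, 4], [5]].
After inserting 1: P = [[1, 4], [2], [5]].
After inserting 3: P = [[1, 3], [2, 4], [5]].
After inserting 6: P = [[1, 3, 6], [2, 4], [5]].

So P = [[1, 3, 6], [2, 4], [5]], Q = [[1, 2, 6], [3, 5], [4]].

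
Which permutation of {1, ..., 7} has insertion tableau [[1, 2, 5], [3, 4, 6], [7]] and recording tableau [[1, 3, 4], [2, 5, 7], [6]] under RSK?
Reverse the RSK construction: for i from n down to 1, find the cell of Q containing i, remove the entry at that cell from P, and reverse-bump it up through P; the value ejected from row 1 is w(i).

Step i=7: Q has 7 at row 2, column 3; remove 6 from row 2 of P and reverse-bump: 6 enters row 1 and ejects 5. So w(7) = 5. P is now [[1, 2, 6], [3, 4], [7]].
Step i=6: Q has 6 at row 3, column 1; remove 7 from row 3 of P and reverse-bump: 7 enters row 2 and ejects 4; 4 enters row 1 and ejects 2. So w(6) = 2. P is now [[1, 4, 6], [3, 7]].
Step i=5: Q has 5 at row 2, column 2; remove 7 from row 2 of P and reverse-bump: 7 enters row 1 and ejects 6. So w(5) = 6. P is now [[1, 4, 7], [3]].
Step i=4: Q has 4 at row 1, column 3; remove that cell from P, ejecting 7. So w(4) = 7. P is now [[1, 4], [3]].
Step i=3: Q has 3 at row 1, column 2; remove that cell from P, ejecting 4. So w(3) = 4. P is now [[1], [3]].
Step i=2: Q has 2 at row 2, column 1; remove 3 from row 2 of P and reverse-bump: 3 enters row 1 and ejects 1. So w(2) = 1. P is now [[3]].
Step i=1: Q has 1 at row 1, column 1; remove that cell from P, ejecting 3. So w(1) = 3. P is now [].

So w = 3 1 4 7 6 2 5.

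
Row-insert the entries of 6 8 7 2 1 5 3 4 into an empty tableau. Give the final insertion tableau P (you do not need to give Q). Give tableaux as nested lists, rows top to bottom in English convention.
P = [[1, 3, 4], [2, 5], [6, 7], [8]]

Insert 6: appended to row 1. P = [[6]].
Insert 8: appended to row 1. P = [[6, 8]].
Insert 7: 7 bumps 8 from row 1; 8 starts row 2. P = [[6, 7], [8]].
Insert 2: 2 bumps 6 from row 1; 6 bumps 8 from row 2; 8 starts row 3. P = [[2, 7], [6], [8]].
Insert 1: 1 bumps 2 from row 1; 2 bumps 6 from row 2; 6 bumps 8 from row 3; 8 starts row 4. P = [[1, 7], [2], [6], [8]].
Insert 5: 5 bumps 7 from row 1; 7 appends to row 2. P = [[1, 5], [2, 7], [6], [8]].
Insert 3: 3 bumps 5 from row 1; 5 bumps 7 from row 2; 7 appends to row 3. P = [[1, 3], [2, 5], [6, 7], [8]].
Insert 4: appended to row 1. P = [[1, 3, 4], [2, 5], [6, 7], [8]].

So P = [[1, 3, 4], [2, 5], [6, 7], [8]].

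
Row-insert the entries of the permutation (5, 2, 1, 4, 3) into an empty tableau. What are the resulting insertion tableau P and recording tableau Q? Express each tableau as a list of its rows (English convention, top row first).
Insert each entry of the permutation into P by Schensted row insertion, recording in Q the position of each new cell.

After inserting 5: P = [[5]].
After inserting 2: P = [[2], [5]].
After inserting 1: P = [[1], [2], [5]].
After inserting 4: P = [[1, 4], [2], [5]].
After inserting 3: P = [[1, 3], [2, 4], [5]].

So P = [[1, 3], [2, 4], [5]], Q = [[1, 4], [2, 5], [3]].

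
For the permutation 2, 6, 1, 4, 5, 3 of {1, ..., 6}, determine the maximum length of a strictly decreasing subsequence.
3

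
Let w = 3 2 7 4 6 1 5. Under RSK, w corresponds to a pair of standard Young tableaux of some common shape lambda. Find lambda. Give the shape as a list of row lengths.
[3, 2, 2]

Row-insert each entry into an empty tableau.

After inserting 3: P = [[3]].
After inserting 2: P = [[2], [3]].
After inserting 7: P = [[2, 7], [3]].
After inserting 4: P = [[2, 4], [3, 7]].
After inserting 6: P = [[2, 4, 6], [3, 7]].
After inserting 1: P = [[1, 4, 6], [2, 7], [3]].
After inserting 5: P = [[1, 4, 5], [2, 6], [3, 7]].

The final insertion tableau P = [[1, 4, 5], [2, 6], [3, 7]] has shape [3, 2, 2].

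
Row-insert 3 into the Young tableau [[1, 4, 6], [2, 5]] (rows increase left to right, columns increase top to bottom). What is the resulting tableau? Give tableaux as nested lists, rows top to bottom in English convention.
In row 1, 3 replaces 4 (the leftmost entry greater than 3); 4 is bumped to row 2. In row 2, 4 replaces 5 (the leftmost entry greater than 4); 5 is bumped to row 3. 5 starts a new row 3. The new tableau is [[1, 3, 6], [2, 4], [5]].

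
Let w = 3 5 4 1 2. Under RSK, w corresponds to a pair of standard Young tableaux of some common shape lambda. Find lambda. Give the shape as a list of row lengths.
[2, 2, 1]

Row-insert each entry into an empty tableau.

After inserting 3: P = [[3]].
After inserting 5: P = [[3, 5]].
After inserting 4: P = [[3, 4], [5]].
After inserting 1: P = [[1, 4], [3], [5]].
After inserting 2: P = [[1, 2], [3, 4], [5]].

The final insertion tableau P = [[1, 2], [3, 4], [5]] has shape [2, 2, 1].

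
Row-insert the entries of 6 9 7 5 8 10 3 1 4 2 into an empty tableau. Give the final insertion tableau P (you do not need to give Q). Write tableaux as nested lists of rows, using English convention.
P = [[1, 2, 8, 10], [3, 4], [5, 7], [6], [9]]

Insert 6: appended to row 1. P = [[6]].
Insert 9: appended to row 1. P = [[6, 9]].
Insert 7: 7 bumps 9 from row 1; 9 starts row 2. P = [[6, 7], [9]].
Insert 5: 5 bumps 6 from row 1; 6 bumps 9 from row 2; 9 starts row 3. P = [[5, 7], [6], [9]].
Insert 8: appended to row 1. P = [[5, 7, 8], [6], [9]].
Insert 10: appended to row 1. P = [[5, 7, 8, 10], [6], [9]].
Insert 3: 3 bumps 5 from row 1; 5 bumps 6 from row 2; 6 bumps 9 from row 3; 9 starts row 4. P = [[3, 7, 8, 10], [5], [6], [9]].
Insert 1: 1 bumps 3 from row 1; 3 bumps 5 from row 2; 5 bumps 6 from row 3; 6 bumps 9 from row 4; 9 starts row 5. P = [[1, 7, 8, 10], [3], [5], [6], [9]].
Insert 4: 4 bumps 7 from row 1; 7 appends to row 2. P = [[1, 4, 8, 10], [3, 7], [5], [6], [9]].
Insert 2: 2 bumps 4 from row 1; 4 bumps 7 from row 2; 7 appends to row 3. P = [[1, 2, 8, 10], [3, 4], [5, 7], [6], [9]].

So P = [[1, 2, 8, 10], [3, 4], [5, 7], [6], [9]].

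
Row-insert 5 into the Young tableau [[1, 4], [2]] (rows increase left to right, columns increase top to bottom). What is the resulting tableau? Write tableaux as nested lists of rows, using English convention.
[[1, 4, 5], [2]]

5 is larger than every entry of row 1, so it is appended to row 1. The new tableau is [[1, 4, 5], [2]].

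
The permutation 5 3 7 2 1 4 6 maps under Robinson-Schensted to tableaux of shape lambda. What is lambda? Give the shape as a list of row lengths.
[3, 2, 1, 1]

RSK row insertion gives P = [[1, 4, 6], [2, 7], [3], [5]], which has shape [3, 2, 1, 1].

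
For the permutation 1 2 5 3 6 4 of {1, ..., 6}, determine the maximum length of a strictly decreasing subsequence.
2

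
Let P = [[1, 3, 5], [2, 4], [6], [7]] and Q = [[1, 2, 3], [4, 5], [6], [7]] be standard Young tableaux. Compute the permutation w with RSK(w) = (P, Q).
Reverse the RSK construction: for i from n down to 1, find the cell of Q containing i, remove the entry at that cell from P, and reverse-bump it up through P; the value ejected from row 1 is w(i).

Step i=7: Q has 7 at row 4, column 1; remove 7 from row 4 of P and reverse-bump: 7 enters row 3 and ejects 6; 6 enters row 2 and ejects 4; 4 enters row 1 and ejects 3. So w(7) = 3. P is now [[1, 4, 5], [2, 6], [7]].
Step i=6: Q has 6 at row 3, column 1; remove 7 from row 3 of P and reverse-bump: 7 enters row 2 and ejects 6; 6 enters row 1 and ejects 5. So w(6) = 5. P is now [[1, 4, 6], [2, 7]].
Step i=5: Q has 5 at row 2, column 2; remove 7 from row 2 of P and reverse-bump: 7 enters row 1 and ejects 6. So w(5) = 6. P is now [[1, 4, 7], [2]].
Step i=4: Q has 4 at row 2, column 1; remove 2 from row 2 of P and reverse-bump: 2 enters row 1 and ejects 1. So w(4) = 1. P is now [[2, 4, 7]].
Step i=3: Q has 3 at row 1, column 3; remove that cell from P, ejecting 7. So w(3) = 7. P is now [[2, 4]].
Step i=2: Q has 2 at row 1, column 2; remove that cell from P, ejecting 4. So w(2) = 4. P is now [[2]].
Step i=1: Q has 1 at row 1, column 1; remove that cell from P, ejecting 2. So w(1) = 2. P is now [].

So w = 2 4 7 1 6 5 3.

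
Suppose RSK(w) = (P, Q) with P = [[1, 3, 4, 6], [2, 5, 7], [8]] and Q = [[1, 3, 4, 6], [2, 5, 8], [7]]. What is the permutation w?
2 1 3 8 5 7 4 6

Reverse the RSK construction: for i from n down to 1, find the cell of Q containing i, remove the entry at that cell from P, and reverse-bump it up through P; the value ejected from row 1 is w(i).

Step i=8: Q has 8 at row 2, column 3; remove 7 from row 2 of P and reverse-bump: 7 enters row 1 and ejects 6. So w(8) = 6. P is now [[1, 3, 4, 7], [2, 5], [8]].
Step i=7: Q has 7 at row 3, column 1; remove 8 from row 3 of P and reverse-bump: 8 enters row 2 and ejects 5; 5 enters row 1 and ejects 4. So w(7) = 4. P is now [[1, 3, 5, 7], [2, 8]].
Step i=6: Q has 6 at row 1, column 4; remove that cell from P, ejecting 7. So w(6) = 7. P is now [[1, 3, 5], [2, 8]].
Step i=5: Q has 5 at row 2, column 2; remove 8 from row 2 of P and reverse-bump: 8 enters row 1 and ejects 5. So w(5) = 5. P is now [[1, 3, 8], [2]].
Step i=4: Q has 4 at row 1, column 3; remove that cell from P, ejecting 8. So w(4) = 8. P is now [[1, 3], [2]].
Step i=3: Q has 3 at row 1, column 2; remove that cell from P, ejecting 3. So w(3) = 3. P is now [[1], [2]].
Step i=2: Q has 2 at row 2, column 1; remove 2 from row 2 of P and reverse-bump: 2 enters row 1 and ejects 1. So w(2) = 1. P is now [[2]].
Step i=1: Q has 1 at row 1, column 1; remove that cell from P, ejecting 2. So w(1) = 2. P is now [].

So w = 2 1 3 8 5 7 4 6.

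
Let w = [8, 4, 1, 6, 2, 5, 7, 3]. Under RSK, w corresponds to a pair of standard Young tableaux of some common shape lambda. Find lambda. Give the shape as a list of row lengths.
RSK row insertion gives P = [[1, 2, 3, 7], [4, 5], [6], [8]], which has shape [4, 2, 1, 1].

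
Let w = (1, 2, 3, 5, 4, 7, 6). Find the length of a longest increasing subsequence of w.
5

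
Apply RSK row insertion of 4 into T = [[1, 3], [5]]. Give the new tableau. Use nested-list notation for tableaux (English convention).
4 is larger than every entry of row 1, so it is appended to row 1. The new tableau is [[1, 3, 4], [5]].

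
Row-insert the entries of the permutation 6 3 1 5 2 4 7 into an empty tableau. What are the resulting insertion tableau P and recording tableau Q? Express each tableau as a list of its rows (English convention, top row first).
Insert each entry of the permutation into P by Schensted row insertion, recording in Q the position of each new cell.

Insert 6: appended to row 1. P = [[6]].
Insert 3: 3 bumps 6 from row 1; 6 starts row 2. P = [[3], [6]].
Insert 1: 1 bumps 3 from row 1; 3 bumps 6 from row 2; 6 starts row 3. P = [[1], [3], [6]].
Insert 5: appended to row 1. P = [[1, 5], [3], [6]].
Insert 2: 2 bumps 5 from row 1; 5 appends to row 2. P = [[1, 2], [3, 5], [6]].
Insert 4: appended to row 1. P = [[1, 2, 4], [3, 5], [6]].
Insert 7: appended to row 1. P = [[1, 2, 4, 7], [3, 5], [6]].

So P = [[1, 2, 4, 7], [3, 5], [6]], Q = [[1, 4, 6, 7], [2, 5], [3]].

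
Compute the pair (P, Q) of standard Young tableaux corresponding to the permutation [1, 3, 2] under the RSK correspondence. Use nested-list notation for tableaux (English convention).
Insert each entry of the permutation into P by Schensted row insertion, recording in Q the position of each new cell.

Insert 1: appended to row 1. P = [[1]].
Insert 3: appended to row 1. P = [[1, 3]].
Insert 2: 2 bumps 3 from row 1; 3 starts row 2. P = [[1, 2], [3]].

So P = [[1, 2], [3]], Q = [[1, 2], [3]].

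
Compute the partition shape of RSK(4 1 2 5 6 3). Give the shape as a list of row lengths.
[4, 2]

Row-insert each entry into an empty tableau.

After inserting 4: P = [[4]].
After inserting 1: P = [[1], [4]].
After inserting 2: P = [[1, 2], [4]].
After inserting 5: P = [[1, 2, 5], [4]].
After inserting 6: P = [[1, 2, 5, 6], [4]].
After inserting 3: P = [[1, 2, 3, 6], [4, 5]].

The final insertion tableau P = [[1, 2, 3, 6], [4, 5]] has shape [4, 2].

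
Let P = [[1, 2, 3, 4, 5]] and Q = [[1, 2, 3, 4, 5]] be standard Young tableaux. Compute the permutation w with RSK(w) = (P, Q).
Reverse the RSK construction: for i from n down to 1, find the cell of Q containing i, remove the entry at that cell from P, and reverse-bump it up through P; the value ejected from row 1 is w(i).

Step i=5: Q has 5 at row 1, column 5; remove that cell from P, ejecting 5. So w(5) = 5. P is now [[1, 2, 3, 4]].
Step i=4: Q has 4 at row 1, column 4; remove that cell from P, ejecting 4. So w(4) = 4. P is now [[1, 2, 3]].
Step i=3: Q has 3 at row 1, column 3; remove that cell from P, ejecting 3. So w(3) = 3. P is now [[1, 2]].
Step i=2: Q has 2 at row 1, column 2; remove that cell from P, ejecting 2. So w(2) = 2. P is now [[1]].
Step i=1: Q has 1 at row 1, column 1; remove that cell from P, ejecting 1. So w(1) = 1. P is now [].

So w = 1 2 3 4 5.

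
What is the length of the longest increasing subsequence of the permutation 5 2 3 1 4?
3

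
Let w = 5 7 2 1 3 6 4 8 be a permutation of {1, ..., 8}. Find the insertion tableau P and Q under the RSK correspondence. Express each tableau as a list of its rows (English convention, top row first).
Insert each entry of the permutation into P by Schensted row insertion, recording in Q the position of each new cell.

Insert 5: appended to row 1. P = [[5]], Q = [[1]].
Insert 7: appended to row 1. P = [[5, 7]], Q = [[1, 2]].
Insert 2: 2 bumps 5 from row 1; 5 starts row 2. P = [[2, 7], [5]], Q = [[1, 2], [3]].
Insert 1: 1 bumps 2 from row 1; 2 bumps 5 from row 2; 5 starts row 3. P = [[1, 7], [2], [5]], Q = [[1, 2], [3], [4]].
Insert 3: 3 bumps 7 from row 1; 7 appends to row 2. P = [[1, 3], [2, 7], [5]], Q = [[1, 2], [3, 5], [4]].
Insert 6: appended to row 1. P = [[1, 3, 6], [2, 7], [5]], Q = [[1, 2, 6], [3, 5], [4]].
Insert 4: 4 bumps 6 from row 1; 6 bumps 7 from row 2; 7 appends to row 3. P = [[1, 3, 4], [2, 6], [5, 7]], Q = [[1, 2, 6], [3, 5], [4, 7]].
Insert 8: appended to row 1. P = [[1, 3, 4, 8], [2, 6], [5, 7]], Q = [[1, 2, 6, 8], [3, 5], [4, 7]].

So P = [[1, 3, 4, 8], [2, 6], [5, 7]], Q = [[1, 2, 6, 8], [3, 5], [4, 7]].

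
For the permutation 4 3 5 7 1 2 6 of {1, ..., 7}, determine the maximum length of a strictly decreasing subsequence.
3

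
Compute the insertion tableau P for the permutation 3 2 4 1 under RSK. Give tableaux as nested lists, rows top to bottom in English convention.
P = [[1, 4], [2], [3]]

Insert 3: appended to row 1. P = [[3]].
Insert 2: 2 bumps 3 from row 1; 3 starts row 2. P = [[2], [3]].
Insert 4: appended to row 1. P = [[2, 4], [3]].
Insert 1: 1 bumps 2 from row 1; 2 bumps 3 from row 2; 3 starts row 3. P = [[1, 4], [2], [3]].

So P = [[1, 4], [2], [3]].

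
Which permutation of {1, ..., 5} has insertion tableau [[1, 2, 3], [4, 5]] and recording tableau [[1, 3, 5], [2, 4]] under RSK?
4 1 5 2 3

Reverse RSK: for i = n, n-1, ..., 1, locate i in Q, remove the corresponding corner cell from P, and reverse-bump its entry up through P; the value ejected from row 1 is w(i).

So w = 4 1 5 2 3.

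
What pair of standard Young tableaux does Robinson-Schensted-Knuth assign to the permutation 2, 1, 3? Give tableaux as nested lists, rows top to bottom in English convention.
P = [[1, 3], [2]], Q = [[1, 3], [2]]

Insert each entry of the permutation into P by Schensted row insertion, recording in Q the position of each new cell.

Insert 2: appended to row 1. P = [[2]].
Insert 1: 1 bumps 2 from row 1; 2 starts row 2. P = [[1], [2]].
Insert 3: appended to row 1. P = [[1, 3], [2]].

So P = [[1, 3], [2]], Q = [[1, 3], [2]].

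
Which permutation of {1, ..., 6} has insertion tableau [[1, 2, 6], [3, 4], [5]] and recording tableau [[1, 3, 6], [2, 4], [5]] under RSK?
3 1 5 4 2 6

Reverse the RSK construction: for i from n down to 1, find the cell of Q containing i, remove the entry at that cell from P, and reverse-bump it up through P; the value ejected from row 1 is w(i).

Step i=6: Q has 6 at row 1, column 3; remove that cell from P, ejecting 6. So w(6) = 6. P is now [[1, 2], [3, 4], [5]].
Step i=5: Q has 5 at row 3, column 1; remove 5 from row 3 of P and reverse-bump: 5 enters row 2 and ejects 4; 4 enters row 1 and ejects 2. So w(5) = 2. P is now [[1, 4], [3, 5]].
Step i=4: Q has 4 at row 2, column 2; remove 5 from row 2 of P and reverse-bump: 5 enters row 1 and ejects 4. So w(4) = 4. P is now [[1, 5], [3]].
Step i=3: Q has 3 at row 1, column 2; remove that cell from P, ejecting 5. So w(3) = 5. P is now [[1], [3]].
Step i=2: Q has 2 at row 2, column 1; remove 3 from row 2 of P and reverse-bump: 3 enters row 1 and ejects 1. So w(2) = 1. P is now [[3]].
Step i=1: Q has 1 at row 1, column 1; remove that cell from P, ejecting 3. So w(1) = 3. P is now [].

So w = 3 1 5 4 2 6.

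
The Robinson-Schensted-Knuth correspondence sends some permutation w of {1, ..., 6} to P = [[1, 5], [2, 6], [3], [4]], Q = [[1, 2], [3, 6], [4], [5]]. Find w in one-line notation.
Reverse the RSK construction: for i from n down to 1, find the cell of Q containing i, remove the entry at that cell from P, and reverse-bump it up through P; the value ejected from row 1 is w(i).

Step i=6: Q has 6 at row 2, column 2; remove 6 from row 2 of P and reverse-bump: 6 enters row 1 and ejects 5. So w(6) = 5. P is now [[1, 6], [2], [3], [4]].
Step i=5: Q has 5 at row 4, column 1; remove 4 from row 4 of P and reverse-bump: 4 enters row 3 and ejects 3; 3 enters row 2 and ejects 2; 2 enters row 1 and ejects 1. So w(5) = 1. P is now [[2, 6], [3], [4]].
Step i=4: Q has 4 at row 3, column 1; remove 4 from row 3 of P and reverse-bump: 4 enters row 2 and ejects 3; 3 enters row 1 and ejects 2. So w(4) = 2. P is now [[3, 6], [4]].
Step i=3: Q has 3 at row 2, column 1; remove 4 from row 2 of P and reverse-bump: 4 enters row 1 and ejects 3. So w(3) = 3. P is now [[4, 6]].
Step i=2: Q has 2 at row 1, column 2; remove that cell from P, ejecting 6. So w(2) = 6. P is now [[4]].
Step i=1: Q has 1 at row 1, column 1; remove that cell from P, ejecting 4. So w(1) = 4. P is now [].

So w = 4 6 3 2 1 5.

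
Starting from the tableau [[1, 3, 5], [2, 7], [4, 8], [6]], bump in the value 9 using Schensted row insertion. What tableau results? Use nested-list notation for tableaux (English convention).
[[1, 3, 5, 9], [2, 7], [4, 8], [6]]

9 is larger than every entry of row 1, so it is appended to row 1. The new tableau is [[1, 3, 5, 9], [2, 7], [4, 8], [6]].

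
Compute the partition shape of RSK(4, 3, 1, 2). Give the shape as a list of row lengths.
[2, 1, 1]

RSK row insertion gives P = [[1, 2], [3], [4]], which has shape [2, 1, 1].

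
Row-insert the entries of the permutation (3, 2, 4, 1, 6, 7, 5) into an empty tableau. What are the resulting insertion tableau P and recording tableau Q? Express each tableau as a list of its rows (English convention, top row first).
Insert each entry of the permutation into P by Schensted row insertion, recording in Q the position of each new cell.

Insert 3: appended to row 1. P = [[3]].
Insert 2: 2 bumps 3 from row 1; 3 starts row 2. P = [[2], [3]].
Insert 4: appended to row 1. P = [[2, 4], [3]].
Insert 1: 1 bumps 2 from row 1; 2 bumps 3 from row 2; 3 starts row 3. P = [[1, 4], [2], [3]].
Insert 6: appended to row 1. P = [[1, 4, 6], [2], [3]].
Insert 7: appended to row 1. P = [[1, 4, 6, 7], [2], [3]].
Insert 5: 5 bumps 6 from row 1; 6 appends to row 2. P = [[1, 4, 5, 7], [2, 6], [3]].

So P = [[1, 4, 5, 7], [2, 6], [3]], Q = [[1, 3, 5, 6], [2, 7], [4]].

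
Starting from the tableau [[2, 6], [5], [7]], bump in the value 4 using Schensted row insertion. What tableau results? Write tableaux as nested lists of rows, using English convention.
[[2, 4], [5, 6], [7]]

In row 1, 4 replaces 6 (the leftmost entry greater than 4); 6 is bumped to row 2. 6 is appended to row 2. The new tableau is [[2, 4], [5, 6], [7]].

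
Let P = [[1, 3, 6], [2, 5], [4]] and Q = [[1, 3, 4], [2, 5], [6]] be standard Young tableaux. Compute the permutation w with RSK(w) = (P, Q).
4 2 5 6 3 1

Reverse RSK: for i = n, n-1, ..., 1, locate i in Q, remove the corresponding corner cell from P, and reverse-bump its entry up through P; the value ejected from row 1 is w(i).

So w = 4 2 5 6 3 1.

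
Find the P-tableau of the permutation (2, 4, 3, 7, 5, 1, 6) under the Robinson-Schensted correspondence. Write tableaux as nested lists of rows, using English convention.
Insert 2: appended to row 1. P = [[2]].
Insert 4: appended to row 1. P = [[2, 4]].
Insert 3: 3 bumps 4 from row 1; 4 starts row 2. P = [[2, 3], [4]].
Insert 7: appended to row 1. P = [[2, 3, 7], [4]].
Insert 5: 5 bumps 7 from row 1; 7 appends to row 2. P = [[2, 3, 5], [4, 7]].
Insert 1: 1 bumps 2 from row 1; 2 bumps 4 from row 2; 4 starts row 3. P = [[1, 3, 5], [2, 7], [4]].
Insert 6: appended to row 1. P = [[1, 3, 5, 6], [2, 7], [4]].

So P = [[1, 3, 5, 6], [2, 7], [4]].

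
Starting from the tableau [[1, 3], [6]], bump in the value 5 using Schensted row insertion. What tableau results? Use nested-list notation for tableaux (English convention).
[[1, 3, 5], [6]]

5 is larger than every entry of row 1, so it is appended to row 1. The new tableau is [[1, 3, 5], [6]].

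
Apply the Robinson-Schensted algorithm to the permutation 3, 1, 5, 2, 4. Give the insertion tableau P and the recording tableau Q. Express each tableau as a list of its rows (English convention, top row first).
Insert each entry of the permutation into P by Schensted row insertion, recording in Q the position of each new cell.

Insert 3: appended to row 1. P = [[3]].
Insert 1: 1 bumps 3 from row 1; 3 starts row 2. P = [[1], [3]].
Insert 5: appended to row 1. P = [[1, 5], [3]].
Insert 2: 2 bumps 5 from row 1; 5 appends to row 2. P = [[1, 2], [3, 5]].
Insert 4: appended to row 1. P = [[1, 2, 4], [3, 5]].

So P = [[1, 2, 4], [3, 5]], Q = [[1, 3, 5], [2, 4]].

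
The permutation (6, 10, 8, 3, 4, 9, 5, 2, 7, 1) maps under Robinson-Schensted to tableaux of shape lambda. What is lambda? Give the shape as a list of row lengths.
[4, 3, 1, 1, 1]

Row-insert each entry into an empty tableau.

After inserting 6: P = [[6]].
After inserting 10: P = [[6, 10]].
After inserting 8: P = [[6, 8], [10]].
After inserting 3: P = [[3, 8], [6], [10]].
After inserting 4: P = [[3, 4], [6, 8], [10]].
After inserting 9: P = [[3, 4, 9], [6, 8], [10]].
After inserting 5: P = [[3, 4, 5], [6, 8, 9], [10]].
After inserting 2: P = [[2, 4, 5], [3, 8, 9], [6], [10]].
After inserting 7: P = [[2, 4, 5, 7], [3, 8, 9], [6], [10]].
After inserting 1: P = [[1, 4, 5, 7], [2, 8, 9], [3], [6], [10]].

The final insertion tableau P = [[1, 4, 5, 7], [2, 8, 9], [3], [6], [10]] has shape [4, 3, 1, 1, 1].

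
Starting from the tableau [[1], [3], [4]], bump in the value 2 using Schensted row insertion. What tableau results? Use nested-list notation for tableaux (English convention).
[[1, 2], [3], [4]]

2 is larger than every entry of row 1, so it is appended to row 1. The new tableau is [[1, 2], [3], [4]].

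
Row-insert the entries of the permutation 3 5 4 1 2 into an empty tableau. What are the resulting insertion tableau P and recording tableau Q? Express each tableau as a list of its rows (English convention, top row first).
P = [[1, 2], [3, 4], [5]], Q = [[1, 2], [3, 5], [4]]

Insert each entry of the permutation into P by Schensted row insertion, recording in Q the position of each new cell.

Insert 3: appended to row 1. P = [[3]], Q = [[1]].
Insert 5: appended to row 1. P = [[3, 5]], Q = [[1, 2]].
Insert 4: 4 bumps 5 from row 1; 5 starts row 2. P = [[3, 4], [5]], Q = [[1, 2], [3]].
Insert 1: 1 bumps 3 from row 1; 3 bumps 5 from row 2; 5 starts row 3. P = [[1, 4], [3], [5]], Q = [[1, 2], [3], [4]].
Insert 2: 2 bumps 4 from row 1; 4 appends to row 2. P = [[1, 2], [3, 4], [5]], Q = [[1, 2], [3, 5], [4]].

So P = [[1, 2], [3, 4], [5]], Q = [[1, 2], [3, 5], [4]].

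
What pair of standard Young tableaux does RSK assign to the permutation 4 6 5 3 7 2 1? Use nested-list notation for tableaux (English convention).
Insert each entry of the permutation into P by Schensted row insertion, recording in Q the position of each new cell.

Insert 4: appended to row 1. P = [[4]], Q = [[1]].
Insert 6: appended to row 1. P = [[4, 6]], Q = [[1, 2]].
Insert 5: 5 bumps 6 from row 1; 6 starts row 2. P = [[4, 5], [6]], Q = [[1, 2], [3]].
Insert 3: 3 bumps 4 from row 1; 4 bumps 6 from row 2; 6 starts row 3. P = [[3, 5], [4], [6]], Q = [[1, 2], [3], [4]].
Insert 7: appended to row 1. P = [[3, 5, 7], [4], [6]], Q = [[1, 2, 5], [3], [4]].
Insert 2: 2 bumps 3 from row 1; 3 bumps 4 from row 2; 4 bumps 6 from row 3; 6 starts row 4. P = [[2, 5, 7], [3], [4], [6]], Q = [[1, 2, 5], [3], [4], [6]].
Insert 1: 1 bumps 2 from row 1; 2 bumps 3 from row 2; 3 bumps 4 from row 3; 4 bumps 6 from row 4; 6 starts row 5. P = [[1, 5, 7], [2], [3], [4], [6]], Q = [[1, 2, 5], [3], [4], [6], [7]].

So P = [[1, 5, 7], [2], [3], [4], [6]], Q = [[1, 2, 5], [3], [4], [6], [7]].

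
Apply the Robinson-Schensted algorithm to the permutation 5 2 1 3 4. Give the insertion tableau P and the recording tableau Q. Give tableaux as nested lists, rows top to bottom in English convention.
P = [[1, 3, 4], [2], [5]], Q = [[1, 4, 5], [2], [3]]

Insert each entry of the permutation into P by Schensted row insertion, recording in Q the position of each new cell.

Insert 5: appended to row 1. P = [[5]].
Insert 2: 2 bumps 5 from row 1; 5 starts row 2. P = [[2], [5]].
Insert 1: 1 bumps 2 from row 1; 2 bumps 5 from row 2; 5 starts row 3. P = [[1], [2], [5]].
Insert 3: appended to row 1. P = [[1, 3], [2], [5]].
Insert 4: appended to row 1. P = [[1, 3, 4], [2], [5]].

So P = [[1, 3, 4], [2], [5]], Q = [[1, 4, 5], [2], [3]].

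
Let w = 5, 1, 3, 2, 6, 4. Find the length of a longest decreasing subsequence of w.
3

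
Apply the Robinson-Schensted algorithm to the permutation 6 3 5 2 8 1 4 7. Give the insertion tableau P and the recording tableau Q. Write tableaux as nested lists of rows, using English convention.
P = [[1, 4, 7], [2, 5, 8], [3], [6]], Q = [[1, 3, 5], [2, 7, 8], [4], [6]]

Insert each entry of the permutation into P by Schensted row insertion, recording in Q the position of each new cell.

After inserting 6: P = [[6]].
After inserting 3: P = [[3], [6]].
After inserting 5: P = [[3, 5], [6]].
After inserting 2: P = [[2, 5], [3], [6]].
After inserting 8: P = [[2, 5, 8], [3], [6]].
After inserting 1: P = [[1, 5, 8], [2], [3], [6]].
After inserting 4: P = [[1, 4, 8], [2, 5], [3], [6]].
After inserting 7: P = [[1, 4, 7], [2, 5, 8], [3], [6]].

So P = [[1, 4, 7], [2, 5, 8], [3], [6]], Q = [[1, 3, 5], [2, 7, 8], [4], [6]].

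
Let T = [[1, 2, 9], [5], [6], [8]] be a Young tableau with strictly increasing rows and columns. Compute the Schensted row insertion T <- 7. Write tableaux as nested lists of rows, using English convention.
[[1, 2, 7], [5, 9], [6], [8]]

In row 1, 7 replaces 9 (the leftmost entry greater than 7); 9 is bumped to row 2. 9 is appended to row 2. The new tableau is [[1, 2, 7], [5, 9], [6], [8]].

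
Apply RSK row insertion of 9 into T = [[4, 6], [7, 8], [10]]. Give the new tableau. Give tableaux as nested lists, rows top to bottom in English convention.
9 is larger than every entry of row 1, so it is appended to row 1. The new tableau is [[4, 6, 9], [7, 8], [10]].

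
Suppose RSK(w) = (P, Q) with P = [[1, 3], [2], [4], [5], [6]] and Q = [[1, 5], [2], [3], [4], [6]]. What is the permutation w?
6 5 4 2 3 1

Reverse the RSK construction: for i from n down to 1, find the cell of Q containing i, remove the entry at that cell from P, and reverse-bump it up through P; the value ejected from row 1 is w(i).

Step i=6: Q has 6 at row 5, column 1; remove 6 from row 5 of P and reverse-bump: 6 enters row 4 and ejects 5; 5 enters row 3 and ejects 4; 4 enters row 2 and ejects 2; 2 enters row 1 and ejects 1. So w(6) = 1. P is now [[2, 3], [4], [5], [6]].
Step i=5: Q has 5 at row 1, column 2; remove that cell from P, ejecting 3. So w(5) = 3. P is now [[2], [4], [5], [6]].
Step i=4: Q has 4 at row 4, column 1; remove 6 from row 4 of P and reverse-bump: 6 enters row 3 and ejects 5; 5 enters row 2 and ejects 4; 4 enters row 1 and ejects 2. So w(4) = 2. P is now [[4], [5], [6]].
Step i=3: Q has 3 at row 3, column 1; remove 6 from row 3 of P and reverse-bump: 6 enters row 2 and ejects 5; 5 enters row 1 and ejects 4. So w(3) = 4. P is now [[5], [6]].
Step i=2: Q has 2 at row 2, column 1; remove 6 from row 2 of P and reverse-bump: 6 enters row 1 and ejects 5. So w(2) = 5. P is now [[6]].
Step i=1: Q has 1 at row 1, column 1; remove that cell from P, ejecting 6. So w(1) = 6. P is now [].

So w = 6 5 4 2 3 1.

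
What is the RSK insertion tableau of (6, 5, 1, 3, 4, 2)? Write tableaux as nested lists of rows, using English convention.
P = [[1, 2, 4], [3], [5], [6]]

After inserting 6: P = [[6]].
After inserting 5: P = [[5], [6]].
After inserting 1: P = [[1], [5], [6]].
After inserting 3: P = [[1, 3], [5], [6]].
After inserting 4: P = [[1, 3, 4], [5], [6]].
After inserting 2: P = [[1, 2, 4], [3], [5], [6]].

So P = [[1, 2, 4], [3], [5], [6]].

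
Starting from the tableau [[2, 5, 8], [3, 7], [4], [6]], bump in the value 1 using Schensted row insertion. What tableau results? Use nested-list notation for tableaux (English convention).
[[1, 5, 8], [2, 7], [3], [4], [6]]

In row 1, 1 replaces 2 (the leftmost entry greater than 1); 2 is bumped to row 2. In row 2, 2 replaces 3 (the leftmost entry greater than 2); 3 is bumped to row 3. In row 3, 3 replaces 4 (the leftmost entry greater than 3); 4 is bumped to row 4. In row 4, 4 replaces 6 (the leftmost entry greater than 4); 6 is bumped to row 5. 6 starts a new row 5. The new tableau is [[1, 5, 8], [2, 7], [3], [4], [6]].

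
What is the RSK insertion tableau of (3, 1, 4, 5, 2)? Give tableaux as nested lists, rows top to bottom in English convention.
Insert 3: appended to row 1. P = [[3]].
Insert 1: 1 bumps 3 from row 1; 3 starts row 2. P = [[1], [3]].
Insert 4: appended to row 1. P = [[1, 4], [3]].
Insert 5: appended to row 1. P = [[1, 4, 5], [3]].
Insert 2: 2 bumps 4 from row 1; 4 appends to row 2. P = [[1, 2, 5], [3, 4]].

So P = [[1, 2, 5], [3, 4]].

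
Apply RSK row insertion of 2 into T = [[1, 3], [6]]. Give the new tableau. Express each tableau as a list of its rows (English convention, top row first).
[[1, 2], [3], [6]]

In row 1, 2 replaces 3 (the leftmost entry greater than 2); 3 is bumped to row 2. In row 2, 3 replaces 6 (the leftmost entry greater than 3); 6 is bumped to row 3. 6 starts a new row 3. The new tableau is [[1, 2], [3], [6]].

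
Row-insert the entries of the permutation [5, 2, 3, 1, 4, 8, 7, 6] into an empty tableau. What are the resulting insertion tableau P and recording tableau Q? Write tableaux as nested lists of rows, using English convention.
P = [[1, 3, 4, 6], [2, 7], [5, 8]], Q = [[1, 3, 5, 6], [2, 7], [4, 8]]

Insert each entry of the permutation into P by Schensted row insertion, recording in Q the position of each new cell.

Insert 5: appended to row 1. P = [[5]].
Insert 2: 2 bumps 5 from row 1; 5 starts row 2. P = [[2], [5]].
Insert 3: appended to row 1. P = [[2, 3], [5]].
Insert 1: 1 bumps 2 from row 1; 2 bumps 5 from row 2; 5 starts row 3. P = [[1, 3], [2], [5]].
Insert 4: appended to row 1. P = [[1, 3, 4], [2], [5]].
Insert 8: appended to row 1. P = [[1, 3, 4, 8], [2], [5]].
Insert 7: 7 bumps 8 from row 1; 8 appends to row 2. P = [[1, 3, 4, 7], [2, 8], [5]].
Insert 6: 6 bumps 7 from row 1; 7 bumps 8 from row 2; 8 appends to row 3. P = [[1, 3, 4, 6], [2, 7], [5, 8]].

So P = [[1, 3, 4, 6], [2, 7], [5, 8]], Q = [[1, 3, 5, 6], [2, 7], [4, 8]].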